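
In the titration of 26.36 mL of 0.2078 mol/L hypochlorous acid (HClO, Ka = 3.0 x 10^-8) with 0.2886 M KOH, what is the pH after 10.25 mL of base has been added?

7.59

Initial n(HClO) = 0.2078 x 0.02636 = 0.005478 mol.
n(KOH) added = 0.2886 x 0.01025 = 0.002958 mol, converting that many moles of HClO to ClO-.
Remaining n(HClO) = 0.002519 mol; n(ClO-) = 0.002958 mol.
By Henderson-Hasselbalch, pH = pKa + log([A^-]/[HA]) = 7.52 + log(0.002958/0.002519) = 7.52 + (+0.07) = 7.59.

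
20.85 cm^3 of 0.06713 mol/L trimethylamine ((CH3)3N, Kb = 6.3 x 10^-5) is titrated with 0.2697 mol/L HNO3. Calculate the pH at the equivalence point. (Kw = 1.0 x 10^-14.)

n((CH3)3N) = 0.06713 x 0.02085 = 0.001400 mol; V(HNO3) at equivalence = 0.001400/0.2697 = 0.005190 L.
At equivalence the base is fully converted to (CH3)3NH+; total volume = 0.02604 L, so [(CH3)3NH+] = 0.001400/0.02604 = 0.05375 M.
Ka((CH3)3NH+) = Kw/Kb = 1.0e-14 / 6.3 x 10^-5 = 1.59e-10.
[H^+] = sqrt(Ka x [(CH3)3NH+]) = sqrt(1.59e-10 x 0.05375) = 2.92e-6 M.
pH = -log(2.92e-6) = 5.53.

5.53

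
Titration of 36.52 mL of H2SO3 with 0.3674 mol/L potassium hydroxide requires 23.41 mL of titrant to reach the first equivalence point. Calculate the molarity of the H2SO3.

0.236 M

n(KOH) = 0.3674 x 0.02341 = 0.008601 mol.
At the first equivalence point, 1 mol OH^- react per mol H2SO3, so n(H2SO3) = 0.008601 / 1 = 0.008601 mol.
[H2SO3] = 0.008601 / 0.03652 L = 0.236 M.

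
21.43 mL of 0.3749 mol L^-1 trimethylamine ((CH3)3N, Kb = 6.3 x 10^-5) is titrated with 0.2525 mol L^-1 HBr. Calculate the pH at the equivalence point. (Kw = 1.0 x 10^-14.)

5.31

n((CH3)3N) = 0.3749 x 0.02143 = 0.008034 mol; V(HBr) at equivalence = 0.008034/0.2525 = 0.03182 L.
At equivalence the base is fully converted to (CH3)3NH+; total volume = 0.05325 L, so [(CH3)3NH+] = 0.008034/0.05325 = 0.1509 M.
Ka((CH3)3NH+) = Kw/Kb = 1.0e-14 / 6.3 x 10^-5 = 1.59e-10.
[H^+] = sqrt(Ka x [(CH3)3NH+]) = sqrt(1.59e-10 x 0.1509) = 4.89e-6 M.
pH = -log(4.89e-6) = 5.31.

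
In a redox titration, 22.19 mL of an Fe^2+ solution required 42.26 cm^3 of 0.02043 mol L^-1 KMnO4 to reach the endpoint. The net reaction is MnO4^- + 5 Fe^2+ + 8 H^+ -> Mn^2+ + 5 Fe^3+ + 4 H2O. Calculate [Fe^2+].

n(KMnO4) = 0.02043 x 0.04226 = 0.0008634 mol.
From the balanced equation, 1 mol KMnO4 reacts with 5 mol Fe^2+, so n(Fe^2+) = 0.0008634 x 5/1 = 0.004317 mol.
[Fe^2+] = 0.004317 / 0.02219 L = 0.195 M.

0.195 M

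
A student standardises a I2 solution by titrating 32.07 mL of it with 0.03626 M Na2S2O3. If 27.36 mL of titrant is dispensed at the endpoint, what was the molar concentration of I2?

n(Na2S2O3) = 0.03626 x 0.02736 = 0.0009921 mol.
From the balanced equation, 2 mol Na2S2O3 reacts with 1 mol I2, so n(I2) = 0.0009921 x 1/2 = 0.0004960 mol.
[I2] = 0.0004960 / 0.03207 L = 0.0155 M.

0.0155 M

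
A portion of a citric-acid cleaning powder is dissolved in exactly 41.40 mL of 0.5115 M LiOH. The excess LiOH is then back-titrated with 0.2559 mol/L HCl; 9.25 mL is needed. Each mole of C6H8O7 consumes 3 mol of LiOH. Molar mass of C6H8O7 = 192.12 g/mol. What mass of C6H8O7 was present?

Total n(LiOH) added = 0.5115 x 0.04140 = 0.02118 mol.
n(HCl) used = 0.2559 x 0.009250 = 0.002367 mol, which equals the excess n(LiOH).
So n(LiOH) consumed by the sample = 0.02118 - 0.002367 = 0.01881 mol.
n(C6H8O7) = 0.01881 / 3 = 0.006270 mol.
mass = 0.006270 mol x 192.12 g/mol = 1.20 g.

1.20 g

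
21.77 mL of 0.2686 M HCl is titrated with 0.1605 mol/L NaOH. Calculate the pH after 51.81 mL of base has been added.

n(acid) = 0.2686 x 0.02177 = 0.005847 mol; n(NaOH) added = 0.1605 x 0.05181 = 0.008316 mol.
Base is in excess by 0.008316 - 0.005847 = 0.002468 mol in a total volume of 0.07358 L.
[OH^-] = 0.002468/0.07358 = 0.03354 M, so pOH = 1.47 and pH = 14.00 - 1.47 = 12.53.

12.53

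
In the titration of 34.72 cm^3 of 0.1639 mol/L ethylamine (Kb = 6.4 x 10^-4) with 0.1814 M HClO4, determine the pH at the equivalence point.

n(C2H5NH2) = 0.1639 x 0.03472 = 0.005691 mol; V(HClO4) at equivalence = 0.005691/0.1814 = 0.03137 L.
At equivalence the base is fully converted to C2H5NH3+; total volume = 0.06609 L, so [C2H5NH3+] = 0.005691/0.06609 = 0.08610 M.
Ka(C2H5NH3+) = Kw/Kb = 1.0e-14 / 6.4 x 10^-4 = 1.56e-11.
[H^+] = sqrt(Ka x [C2H5NH3+]) = sqrt(1.56e-11 x 0.08610) = 1.16e-6 M.
pH = -log(1.16e-6) = 5.94.

5.94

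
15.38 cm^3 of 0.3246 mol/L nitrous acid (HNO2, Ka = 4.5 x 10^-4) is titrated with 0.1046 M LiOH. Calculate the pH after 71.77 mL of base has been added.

n(acid) = 0.3246 x 0.01538 = 0.004992 mol; n(LiOH) added = 0.1046 x 0.07177 = 0.007507 mol.
Base is in excess by 0.007507 - 0.004992 = 0.002515 mol in a total volume of 0.08715 L.
[OH^-] = 0.002515/0.08715 = 0.02886 M, so pOH = 1.54 and pH = 14.00 - 1.54 = 12.46.

12.46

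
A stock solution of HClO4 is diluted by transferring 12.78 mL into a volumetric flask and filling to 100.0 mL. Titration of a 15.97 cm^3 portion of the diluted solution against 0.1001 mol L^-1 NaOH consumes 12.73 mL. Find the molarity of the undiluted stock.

0.624 M

n(NaOH) = 0.1001 x 0.01273 = 0.001274 mol.
n(HClO4) in the aliquot = 0.001274 mol.
[diluted HClO4] = 0.001274 / 0.01597 = 0.07979 M.
Dilution factor = 100.0/12.78 = 7.825, so [stock] = 0.07979 x 7.825 = 0.624 M.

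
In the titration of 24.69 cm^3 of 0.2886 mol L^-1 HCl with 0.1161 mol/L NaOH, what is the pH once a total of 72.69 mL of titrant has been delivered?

n(acid) = 0.2886 x 0.02469 = 0.007126 mol; n(NaOH) added = 0.1161 x 0.07269 = 0.008439 mol.
Base is in excess by 0.008439 - 0.007126 = 0.001314 mol in a total volume of 0.09738 L.
[OH^-] = 0.001314/0.09738 = 0.01349 M, so pOH = 1.87 and pH = 14.00 - 1.87 = 12.13.

12.13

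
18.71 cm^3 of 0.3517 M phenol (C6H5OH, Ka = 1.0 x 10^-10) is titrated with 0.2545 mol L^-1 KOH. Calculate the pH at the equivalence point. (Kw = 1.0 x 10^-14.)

11.58

n(C6H5OH) = 0.3517 x 0.01871 = 0.006580 mol; V(KOH) at equivalence = 0.006580/0.2545 = 0.02586 L.
At equivalence all the acid is converted to C6H5O-; total volume = 0.01871 + 0.02586 = 0.04457 L, so [C6H5O-] = 0.006580/0.04457 = 0.1477 M.
Kb = Kw/Ka = 1.0e-14 / 1.0 x 10^-10 = 0.000100.
[OH^-] = sqrt(Kb x [C6H5O-]) = sqrt(0.000100 x 0.1477) = 0.00384 M.
pOH = 2.42, so pH = 14.00 - 2.42 = 11.58.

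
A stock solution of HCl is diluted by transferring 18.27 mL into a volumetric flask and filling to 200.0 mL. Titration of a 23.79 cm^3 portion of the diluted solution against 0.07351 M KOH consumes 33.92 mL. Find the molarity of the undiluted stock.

1.15 M

n(KOH) = 0.07351 x 0.03392 = 0.002493 mol.
n(HCl) in the aliquot = 0.002493 mol.
[diluted HCl] = 0.002493 / 0.02379 = 0.1048 M.
Dilution factor = 200.0/18.27 = 10.95, so [stock] = 0.1048 x 10.95 = 1.15 M.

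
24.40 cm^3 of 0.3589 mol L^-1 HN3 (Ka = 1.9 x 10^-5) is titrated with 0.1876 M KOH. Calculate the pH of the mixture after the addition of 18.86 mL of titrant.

4.55

Initial n(HN3) = 0.3589 x 0.02440 = 0.008757 mol.
n(KOH) added = 0.1876 x 0.01886 = 0.003538 mol, converting that many moles of HN3 to N3-.
Remaining n(HN3) = 0.005219 mol; n(N3-) = 0.003538 mol.
By Henderson-Hasselbalch, pH = pKa + log([A^-]/[HA]) = 4.72 + log(0.003538/0.005219) = 4.72 + (-0.17) = 4.55.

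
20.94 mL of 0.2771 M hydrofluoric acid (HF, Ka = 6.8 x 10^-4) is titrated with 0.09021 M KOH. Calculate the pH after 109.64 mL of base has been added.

n(acid) = 0.2771 x 0.02094 = 0.005802 mol; n(KOH) added = 0.09021 x 0.1096 = 0.009891 mol.
Base is in excess by 0.009891 - 0.005802 = 0.004088 mol in a total volume of 0.1306 L.
[OH^-] = 0.004088/0.1306 = 0.03131 M, so pOH = 1.50 and pH = 14.00 - 1.50 = 12.50.

12.50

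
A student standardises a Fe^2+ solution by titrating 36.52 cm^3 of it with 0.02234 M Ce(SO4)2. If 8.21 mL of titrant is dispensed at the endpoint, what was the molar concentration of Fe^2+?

n(Ce(SO4)2) = 0.02234 x 0.008210 = 0.0001834 mol.
From the balanced equation, 1 mol Ce(SO4)2 reacts with 1 mol Fe^2+, so n(Fe^2+) = 0.0001834 x 1/1 = 0.0001834 mol.
[Fe^2+] = 0.0001834 / 0.03652 L = 0.00502 M.

0.00502 M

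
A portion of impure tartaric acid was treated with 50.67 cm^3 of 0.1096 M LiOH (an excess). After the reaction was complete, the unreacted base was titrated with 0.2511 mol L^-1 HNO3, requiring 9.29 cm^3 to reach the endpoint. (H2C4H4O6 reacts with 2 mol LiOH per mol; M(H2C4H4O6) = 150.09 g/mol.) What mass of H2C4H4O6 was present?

Total n(LiOH) added = 0.1096 x 0.05067 = 0.005553 mol.
n(HNO3) used = 0.2511 x 0.009290 = 0.002333 mol, which equals the excess n(LiOH).
So n(LiOH) consumed by the sample = 0.005553 - 0.002333 = 0.003221 mol.
n(H2C4H4O6) = 0.003221 / 2 = 0.001610 mol.
mass = 0.001610 mol x 150.09 g/mol = 0.242 g.

0.242 g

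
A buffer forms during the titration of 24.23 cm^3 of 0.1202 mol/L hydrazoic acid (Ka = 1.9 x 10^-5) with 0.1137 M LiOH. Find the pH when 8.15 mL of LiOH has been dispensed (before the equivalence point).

Initial n(HN3) = 0.1202 x 0.02423 = 0.002912 mol.
n(LiOH) added = 0.1137 x 0.008150 = 0.0009267 mol, converting that many moles of HN3 to N3-.
Remaining n(HN3) = 0.001986 mol; n(N3-) = 0.0009267 mol.
By Henderson-Hasselbalch, pH = pKa + log([A^-]/[HA]) = 4.72 + log(0.0009267/0.001986) = 4.72 + (-0.33) = 4.39.

4.39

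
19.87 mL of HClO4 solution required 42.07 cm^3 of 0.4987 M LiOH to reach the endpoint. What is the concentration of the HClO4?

1.06 M

n(LiOH) delivered = 0.4987 x 0.04207 = 0.02098 mol.
For a 1:1 reaction, n(HClO4) = 0.02098 mol.
[HClO4] = 0.02098 mol / 0.01987 L = 1.06 M.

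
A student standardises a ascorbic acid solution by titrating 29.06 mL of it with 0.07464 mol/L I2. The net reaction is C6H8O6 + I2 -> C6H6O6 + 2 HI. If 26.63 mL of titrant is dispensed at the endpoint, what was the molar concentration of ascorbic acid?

0.0684 M

n(I2) = 0.07464 x 0.02663 = 0.001988 mol.
From the balanced equation, 1 mol I2 reacts with 1 mol ascorbic acid, so n(ascorbic acid) = 0.001988 x 1/1 = 0.001988 mol.
[ascorbic acid] = 0.001988 / 0.02906 L = 0.0684 M.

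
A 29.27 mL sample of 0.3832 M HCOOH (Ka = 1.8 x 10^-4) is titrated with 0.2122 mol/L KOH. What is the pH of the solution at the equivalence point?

8.44

n(HCOOH) = 0.3832 x 0.02927 = 0.01122 mol; V(KOH) at equivalence = 0.01122/0.2122 = 0.05286 L.
At equivalence all the acid is converted to HCOO-; total volume = 0.02927 + 0.05286 = 0.08213 L, so [HCOO-] = 0.01122/0.08213 = 0.1366 M.
Kb = Kw/Ka = 1.0e-14 / 1.8 x 10^-4 = 5.56e-11.
[OH^-] = sqrt(Kb x [HCOO-]) = sqrt(5.56e-11 x 0.1366) = 2.75e-6 M.
pOH = 5.56, so pH = 14.00 - 5.56 = 8.44.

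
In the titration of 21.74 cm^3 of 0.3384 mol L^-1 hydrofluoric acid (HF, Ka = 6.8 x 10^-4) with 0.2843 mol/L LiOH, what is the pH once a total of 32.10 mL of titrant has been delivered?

12.52

n(acid) = 0.3384 x 0.02174 = 0.007357 mol; n(LiOH) added = 0.2843 x 0.03210 = 0.009126 mol.
Base is in excess by 0.009126 - 0.007357 = 0.001769 mol in a total volume of 0.05384 L.
[OH^-] = 0.001769/0.05384 = 0.03286 M, so pOH = 1.48 and pH = 14.00 - 1.48 = 12.52.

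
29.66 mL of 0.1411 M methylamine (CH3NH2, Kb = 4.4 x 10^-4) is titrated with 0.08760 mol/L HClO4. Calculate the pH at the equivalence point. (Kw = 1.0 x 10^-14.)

5.96

n(CH3NH2) = 0.1411 x 0.02966 = 0.004185 mol; V(HClO4) at equivalence = 0.004185/0.08760 = 0.04777 L.
At equivalence the base is fully converted to CH3NH3+; total volume = 0.07743 L, so [CH3NH3+] = 0.004185/0.07743 = 0.05405 M.
Ka(CH3NH3+) = Kw/Kb = 1.0e-14 / 4.4 x 10^-4 = 2.27e-11.
[H^+] = sqrt(Ka x [CH3NH3+]) = sqrt(2.27e-11 x 0.05405) = 1.11e-6 M.
pH = -log(1.11e-6) = 5.96.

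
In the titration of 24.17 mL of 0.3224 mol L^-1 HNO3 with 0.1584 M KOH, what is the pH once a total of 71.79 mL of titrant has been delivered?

n(acid) = 0.3224 x 0.02417 = 0.007792 mol; n(KOH) added = 0.1584 x 0.07179 = 0.01137 mol.
Base is in excess by 0.01137 - 0.007792 = 0.003579 mol in a total volume of 0.09596 L.
[OH^-] = 0.003579/0.09596 = 0.03730 M, so pOH = 1.43 and pH = 14.00 - 1.43 = 12.57.

12.57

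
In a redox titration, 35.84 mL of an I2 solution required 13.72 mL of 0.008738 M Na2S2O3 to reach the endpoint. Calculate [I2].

0.00167 M

n(Na2S2O3) = 0.008738 x 0.01372 = 0.0001199 mol.
From the balanced equation, 2 mol Na2S2O3 reacts with 1 mol I2, so n(I2) = 0.0001199 x 1/2 = 5.994e-5 mol.
[I2] = 5.994e-5 / 0.03584 L = 0.00167 M.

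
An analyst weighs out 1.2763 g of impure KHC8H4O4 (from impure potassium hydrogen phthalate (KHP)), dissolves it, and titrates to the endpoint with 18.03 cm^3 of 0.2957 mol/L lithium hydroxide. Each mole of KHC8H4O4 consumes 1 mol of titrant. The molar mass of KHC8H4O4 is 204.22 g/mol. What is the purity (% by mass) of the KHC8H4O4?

n(LiOH) = 0.2957 x 0.01803 = 0.005331 mol.
n(KHC8H4O4) = 0.005331 / 1 = 0.005331 mol.
mass of KHC8H4O4 = 0.005331 x 204.22 = 1.089 g.
% purity = 1.089 / 1.2763 x 100 = 85.3%.

85.3%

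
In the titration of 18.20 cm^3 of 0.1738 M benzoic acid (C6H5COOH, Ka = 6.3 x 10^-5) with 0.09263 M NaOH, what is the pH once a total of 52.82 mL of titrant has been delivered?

n(acid) = 0.1738 x 0.01820 = 0.003163 mol; n(NaOH) added = 0.09263 x 0.05282 = 0.004893 mol.
Base is in excess by 0.004893 - 0.003163 = 0.001730 mol in a total volume of 0.07102 L.
[OH^-] = 0.001730/0.07102 = 0.02435 M, so pOH = 1.61 and pH = 14.00 - 1.61 = 12.39.

12.39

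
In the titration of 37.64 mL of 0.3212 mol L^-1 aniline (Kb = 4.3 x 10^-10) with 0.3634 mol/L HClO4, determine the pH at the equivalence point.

2.70

n(C6H5NH2) = 0.3212 x 0.03764 = 0.01209 mol; V(HClO4) at equivalence = 0.01209/0.3634 = 0.03327 L.
At equivalence the base is fully converted to C6H5NH3+; total volume = 0.07091 L, so [C6H5NH3+] = 0.01209/0.07091 = 0.1705 M.
Ka(C6H5NH3+) = Kw/Kb = 1.0e-14 / 4.3 x 10^-10 = 2.33e-5.
[H^+] = sqrt(Ka x [C6H5NH3+]) = sqrt(2.33e-5 x 0.1705) = 0.00199 M.
pH = -log(0.00199) = 2.70.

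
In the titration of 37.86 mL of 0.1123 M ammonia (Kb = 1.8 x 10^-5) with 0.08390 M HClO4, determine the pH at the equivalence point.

n(NH3) = 0.1123 x 0.03786 = 0.004252 mol; V(HClO4) at equivalence = 0.004252/0.08390 = 0.05068 L.
At equivalence the base is fully converted to NH4+; total volume = 0.08854 L, so [NH4+] = 0.004252/0.08854 = 0.04802 M.
Ka(NH4+) = Kw/Kb = 1.0e-14 / 1.8 x 10^-5 = 5.56e-10.
[H^+] = sqrt(Ka x [NH4+]) = sqrt(5.56e-10 x 0.04802) = 5.17e-6 M.
pH = -log(5.17e-6) = 5.29.

5.29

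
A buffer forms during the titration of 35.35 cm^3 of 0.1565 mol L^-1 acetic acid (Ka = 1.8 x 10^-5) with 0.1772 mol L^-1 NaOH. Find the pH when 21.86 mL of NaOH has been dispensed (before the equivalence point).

5.11

Initial n(CH3COOH) = 0.1565 x 0.03535 = 0.005532 mol.
n(NaOH) added = 0.1772 x 0.02186 = 0.003874 mol, converting that many moles of CH3COOH to CH3COO-.
Remaining n(CH3COOH) = 0.001659 mol; n(CH3COO-) = 0.003874 mol.
By Henderson-Hasselbalch, pH = pKa + log([A^-]/[HA]) = 4.74 + log(0.003874/0.001659) = 4.74 + (+0.37) = 5.11.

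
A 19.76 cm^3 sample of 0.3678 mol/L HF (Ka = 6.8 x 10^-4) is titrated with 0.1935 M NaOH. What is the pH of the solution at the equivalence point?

8.14

n(HF) = 0.3678 x 0.01976 = 0.007268 mol; V(NaOH) at equivalence = 0.007268/0.1935 = 0.03756 L.
At equivalence all the acid is converted to F-; total volume = 0.01976 + 0.03756 = 0.05732 L, so [F-] = 0.007268/0.05732 = 0.1268 M.
Kb = Kw/Ka = 1.0e-14 / 6.8 x 10^-4 = 1.47e-11.
[OH^-] = sqrt(Kb x [F-]) = sqrt(1.47e-11 x 0.1268) = 1.37e-6 M.
pOH = 5.86, so pH = 14.00 - 5.86 = 8.14.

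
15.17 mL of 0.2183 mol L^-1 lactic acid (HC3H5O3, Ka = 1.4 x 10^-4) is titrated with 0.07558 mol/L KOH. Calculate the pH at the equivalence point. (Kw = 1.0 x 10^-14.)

8.30

n(HC3H5O3) = 0.2183 x 0.01517 = 0.003312 mol; V(KOH) at equivalence = 0.003312/0.07558 = 0.04382 L.
At equivalence all the acid is converted to C3H5O3-; total volume = 0.01517 + 0.04382 = 0.05899 L, so [C3H5O3-] = 0.003312/0.05899 = 0.05614 M.
Kb = Kw/Ka = 1.0e-14 / 1.4 x 10^-4 = 7.14e-11.
[OH^-] = sqrt(Kb x [C3H5O3-]) = sqrt(7.14e-11 x 0.05614) = 2.00e-6 M.
pOH = 5.70, so pH = 14.00 - 5.70 = 8.30.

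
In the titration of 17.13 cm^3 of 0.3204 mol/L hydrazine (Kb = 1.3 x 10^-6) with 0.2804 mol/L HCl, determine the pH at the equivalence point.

4.47

n(N2H4) = 0.3204 x 0.01713 = 0.005488 mol; V(HCl) at equivalence = 0.005488/0.2804 = 0.01957 L.
At equivalence the base is fully converted to N2H5+; total volume = 0.03670 L, so [N2H5+] = 0.005488/0.03670 = 0.1495 M.
Ka(N2H5+) = Kw/Kb = 1.0e-14 / 1.3 x 10^-6 = 7.69e-9.
[H^+] = sqrt(Ka x [N2H5+]) = sqrt(7.69e-9 x 0.1495) = 3.39e-5 M.
pH = -log(3.39e-5) = 4.47.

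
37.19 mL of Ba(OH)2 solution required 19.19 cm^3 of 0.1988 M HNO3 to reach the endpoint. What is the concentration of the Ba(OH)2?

n(HNO3) delivered = 0.1988 x 0.01919 = 0.003815 mol.
The reaction is 1 Ba(OH)2 + 2 HNO3, so n(Ba(OH)2) = 0.003815 x 1/2 = 0.001907 mol.
[Ba(OH)2] = 0.001907 mol / 0.03719 L = 0.0513 M.

0.0513 M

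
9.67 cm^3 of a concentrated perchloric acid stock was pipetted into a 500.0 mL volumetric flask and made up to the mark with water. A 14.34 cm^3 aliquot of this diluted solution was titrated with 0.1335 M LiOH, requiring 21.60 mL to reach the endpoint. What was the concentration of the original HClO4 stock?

10.4 M

n(LiOH) = 0.1335 x 0.02160 = 0.002884 mol.
n(HClO4) in the aliquot = 0.002884 mol.
[diluted HClO4] = 0.002884 / 0.01434 = 0.2011 M.
Dilution factor = 500.0/9.670 = 51.71, so [stock] = 0.2011 x 51.71 = 10.4 M.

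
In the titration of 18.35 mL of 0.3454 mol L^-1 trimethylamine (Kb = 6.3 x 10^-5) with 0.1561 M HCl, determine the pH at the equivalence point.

5.38

n((CH3)3N) = 0.3454 x 0.01835 = 0.006338 mol; V(HCl) at equivalence = 0.006338/0.1561 = 0.04060 L.
At equivalence the base is fully converted to (CH3)3NH+; total volume = 0.05895 L, so [(CH3)3NH+] = 0.006338/0.05895 = 0.1075 M.
Ka((CH3)3NH+) = Kw/Kb = 1.0e-14 / 6.3 x 10^-5 = 1.59e-10.
[H^+] = sqrt(Ka x [(CH3)3NH+]) = sqrt(1.59e-10 x 0.1075) = 4.13e-6 M.
pH = -log(4.13e-6) = 5.38.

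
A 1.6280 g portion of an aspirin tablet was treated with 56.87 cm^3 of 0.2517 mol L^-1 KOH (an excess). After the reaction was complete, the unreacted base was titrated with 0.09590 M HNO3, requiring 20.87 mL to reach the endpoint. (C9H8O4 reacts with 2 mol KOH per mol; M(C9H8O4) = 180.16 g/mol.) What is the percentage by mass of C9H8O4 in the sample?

Total n(KOH) added = 0.2517 x 0.05687 = 0.01431 mol.
n(HNO3) used = 0.09590 x 0.02087 = 0.002001 mol, which equals the excess n(KOH).
So n(KOH) consumed by the sample = 0.01431 - 0.002001 = 0.01231 mol.
n(C9H8O4) = 0.01231 / 2 = 0.006156 mol.
mass C9H8O4 = 0.006156 x 180.16 = 1.109 g, so %C9H8O4 = 1.109/1.6280 x 100 = 68.1%.

68.1%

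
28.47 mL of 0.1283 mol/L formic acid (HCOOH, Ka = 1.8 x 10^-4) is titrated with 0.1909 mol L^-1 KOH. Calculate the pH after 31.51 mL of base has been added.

n(acid) = 0.1283 x 0.02847 = 0.003653 mol; n(KOH) added = 0.1909 x 0.03151 = 0.006015 mol.
Base is in excess by 0.006015 - 0.003653 = 0.002363 mol in a total volume of 0.05998 L.
[OH^-] = 0.002363/0.05998 = 0.03939 M, so pOH = 1.40 and pH = 14.00 - 1.40 = 12.60.

12.60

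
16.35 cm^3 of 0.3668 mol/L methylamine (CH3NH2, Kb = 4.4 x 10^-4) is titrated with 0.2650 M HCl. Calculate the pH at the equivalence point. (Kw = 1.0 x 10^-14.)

5.73

n(CH3NH2) = 0.3668 x 0.01635 = 0.005997 mol; V(HCl) at equivalence = 0.005997/0.2650 = 0.02263 L.
At equivalence the base is fully converted to CH3NH3+; total volume = 0.03898 L, so [CH3NH3+] = 0.005997/0.03898 = 0.1538 M.
Ka(CH3NH3+) = Kw/Kb = 1.0e-14 / 4.4 x 10^-4 = 2.27e-11.
[H^+] = sqrt(Ka x [CH3NH3+]) = sqrt(2.27e-11 x 0.1538) = 1.87e-6 M.
pH = -log(1.87e-6) = 5.73.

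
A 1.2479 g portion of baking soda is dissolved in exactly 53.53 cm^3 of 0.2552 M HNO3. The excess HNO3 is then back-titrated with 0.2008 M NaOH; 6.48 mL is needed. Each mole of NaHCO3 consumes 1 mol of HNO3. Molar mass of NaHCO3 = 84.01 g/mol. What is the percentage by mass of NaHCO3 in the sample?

Total n(HNO3) added = 0.2552 x 0.05353 = 0.01366 mol.
n(NaOH) used = 0.2008 x 0.006480 = 0.001301 mol, which equals the excess n(HNO3).
So n(HNO3) consumed by the sample = 0.01366 - 0.001301 = 0.01236 mol.
n(NaHCO3) = 0.01236 / 1 = 0.01236 mol.
mass NaHCO3 = 0.01236 x 84.01 = 1.038 g, so %NaHCO3 = 1.038/1.2479 x 100 = 83.2%.

83.2%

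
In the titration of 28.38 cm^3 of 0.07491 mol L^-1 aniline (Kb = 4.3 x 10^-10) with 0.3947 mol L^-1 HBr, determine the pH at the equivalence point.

2.92

n(C6H5NH2) = 0.07491 x 0.02838 = 0.002126 mol; V(HBr) at equivalence = 0.002126/0.3947 = 0.005386 L.
At equivalence the base is fully converted to C6H5NH3+; total volume = 0.03377 L, so [C6H5NH3+] = 0.002126/0.03377 = 0.06296 M.
Ka(C6H5NH3+) = Kw/Kb = 1.0e-14 / 4.3 x 10^-10 = 2.33e-5.
[H^+] = sqrt(Ka x [C6H5NH3+]) = sqrt(2.33e-5 x 0.06296) = 0.00121 M.
pH = -log(0.00121) = 2.92.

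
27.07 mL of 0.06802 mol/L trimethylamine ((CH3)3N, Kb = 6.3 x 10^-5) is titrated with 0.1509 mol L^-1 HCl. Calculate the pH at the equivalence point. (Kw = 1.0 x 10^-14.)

5.56

n((CH3)3N) = 0.06802 x 0.02707 = 0.001841 mol; V(HCl) at equivalence = 0.001841/0.1509 = 0.01220 L.
At equivalence the base is fully converted to (CH3)3NH+; total volume = 0.03927 L, so [(CH3)3NH+] = 0.001841/0.03927 = 0.04689 M.
Ka((CH3)3NH+) = Kw/Kb = 1.0e-14 / 6.3 x 10^-5 = 1.59e-10.
[H^+] = sqrt(Ka x [(CH3)3NH+]) = sqrt(1.59e-10 x 0.04689) = 2.73e-6 M.
pH = -log(2.73e-6) = 5.56.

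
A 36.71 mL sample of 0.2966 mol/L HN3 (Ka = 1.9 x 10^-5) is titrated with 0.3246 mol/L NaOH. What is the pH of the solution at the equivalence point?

8.96

n(HN3) = 0.2966 x 0.03671 = 0.01089 mol; V(NaOH) at equivalence = 0.01089/0.3246 = 0.03354 L.
At equivalence all the acid is converted to N3-; total volume = 0.03671 + 0.03354 = 0.07025 L, so [N3-] = 0.01089/0.07025 = 0.1550 M.
Kb = Kw/Ka = 1.0e-14 / 1.9 x 10^-5 = 5.26e-10.
[OH^-] = sqrt(Kb x [N3-]) = sqrt(5.26e-10 x 0.1550) = 9.03e-6 M.
pOH = 5.04, so pH = 14.00 - 5.04 = 8.96.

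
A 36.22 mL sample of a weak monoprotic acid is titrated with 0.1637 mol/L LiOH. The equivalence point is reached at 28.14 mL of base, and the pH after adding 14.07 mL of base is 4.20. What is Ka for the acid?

6.3 x 10^-5

14.07 mL is half of the equivalence volume, so this is the half-equivalence point where [HA] = [A^-].
At half-equivalence pH = pKa, so pKa = 4.20.
Ka = 10^(-4.20) = 6.3 x 10^-5.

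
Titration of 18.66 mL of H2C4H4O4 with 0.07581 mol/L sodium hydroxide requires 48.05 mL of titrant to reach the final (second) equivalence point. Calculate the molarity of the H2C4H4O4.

0.0976 M

n(NaOH) = 0.07581 x 0.04805 = 0.003643 mol.
At the final (second) equivalence point, 2 mol OH^- react per mol H2C4H4O4, so n(H2C4H4O4) = 0.003643 / 2 = 0.001821 mol.
[H2C4H4O4] = 0.001821 / 0.01866 L = 0.0976 M.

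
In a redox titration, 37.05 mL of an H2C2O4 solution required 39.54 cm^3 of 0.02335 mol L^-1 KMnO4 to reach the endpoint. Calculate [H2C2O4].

0.0623 M

n(KMnO4) = 0.02335 x 0.03954 = 0.0009233 mol.
From the balanced equation, 2 mol KMnO4 reacts with 5 mol H2C2O4, so n(H2C2O4) = 0.0009233 x 5/2 = 0.002308 mol.
[H2C2O4] = 0.002308 / 0.03705 L = 0.0623 M.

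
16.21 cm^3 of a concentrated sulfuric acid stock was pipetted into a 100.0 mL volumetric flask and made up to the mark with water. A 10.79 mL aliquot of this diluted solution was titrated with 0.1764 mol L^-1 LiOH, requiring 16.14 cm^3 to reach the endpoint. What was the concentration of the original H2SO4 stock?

n(LiOH) = 0.1764 x 0.01614 = 0.002847 mol.
n(H2SO4) in the aliquot = 0.002847 x 1/2 = 0.001424 mol.
[diluted H2SO4] = 0.001424 / 0.01079 = 0.1319 M.
Dilution factor = 100.0/16.21 = 6.169, so [stock] = 0.1319 x 6.169 = 0.814 M.

0.814 M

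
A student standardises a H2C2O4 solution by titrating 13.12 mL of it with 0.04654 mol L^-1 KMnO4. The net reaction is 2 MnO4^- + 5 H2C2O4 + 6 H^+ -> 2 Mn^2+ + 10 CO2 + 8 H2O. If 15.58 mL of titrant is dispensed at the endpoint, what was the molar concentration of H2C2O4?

0.138 M

n(KMnO4) = 0.04654 x 0.01558 = 0.0007251 mol.
From the balanced equation, 2 mol KMnO4 reacts with 5 mol H2C2O4, so n(H2C2O4) = 0.0007251 x 5/2 = 0.001813 mol.
[H2C2O4] = 0.001813 / 0.01312 L = 0.138 M.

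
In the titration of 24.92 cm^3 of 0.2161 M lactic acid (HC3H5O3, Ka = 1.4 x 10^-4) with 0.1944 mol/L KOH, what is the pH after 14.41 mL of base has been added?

3.89

Initial n(HC3H5O3) = 0.2161 x 0.02492 = 0.005385 mol.
n(KOH) added = 0.1944 x 0.01441 = 0.002801 mol, converting that many moles of HC3H5O3 to C3H5O3-.
Remaining n(HC3H5O3) = 0.002584 mol; n(C3H5O3-) = 0.002801 mol.
By Henderson-Hasselbalch, pH = pKa + log([A^-]/[HA]) = 3.85 + log(0.002801/0.002584) = 3.85 + (+0.04) = 3.89.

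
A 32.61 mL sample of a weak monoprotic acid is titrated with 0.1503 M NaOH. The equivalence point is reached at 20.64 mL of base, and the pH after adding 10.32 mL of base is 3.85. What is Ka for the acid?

1.4 x 10^-4

10.32 mL is half of the equivalence volume, so this is the half-equivalence point where [HA] = [A^-].
At half-equivalence pH = pKa, so pKa = 3.85.
Ka = 10^(-3.85) = 1.4 x 10^-4.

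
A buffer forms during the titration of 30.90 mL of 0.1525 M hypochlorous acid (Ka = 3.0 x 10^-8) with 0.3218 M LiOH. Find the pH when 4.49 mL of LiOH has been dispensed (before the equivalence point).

7.17

Initial n(HClO) = 0.1525 x 0.03090 = 0.004712 mol.
n(LiOH) added = 0.3218 x 0.004490 = 0.001445 mol, converting that many moles of HClO to ClO-.
Remaining n(HClO) = 0.003267 mol; n(ClO-) = 0.001445 mol.
By Henderson-Hasselbalch, pH = pKa + log([A^-]/[HA]) = 7.52 + log(0.001445/0.003267) = 7.52 + (-0.35) = 7.17.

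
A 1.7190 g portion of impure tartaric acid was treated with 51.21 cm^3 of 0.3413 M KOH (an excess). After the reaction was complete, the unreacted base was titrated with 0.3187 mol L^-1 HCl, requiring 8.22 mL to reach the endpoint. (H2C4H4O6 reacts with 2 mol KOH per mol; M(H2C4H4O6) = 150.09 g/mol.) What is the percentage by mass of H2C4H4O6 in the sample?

Total n(KOH) added = 0.3413 x 0.05121 = 0.01748 mol.
n(HCl) used = 0.3187 x 0.008220 = 0.002620 mol, which equals the excess n(KOH).
So n(KOH) consumed by the sample = 0.01748 - 0.002620 = 0.01486 mol.
n(H2C4H4O6) = 0.01486 / 2 = 0.007429 mol.
mass H2C4H4O6 = 0.007429 x 150.09 = 1.115 g, so %H2C4H4O6 = 1.115/1.7190 x 100 = 64.9%.

64.9%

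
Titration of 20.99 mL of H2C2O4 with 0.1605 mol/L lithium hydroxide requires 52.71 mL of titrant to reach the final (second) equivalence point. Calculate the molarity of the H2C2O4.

0.202 M

n(LiOH) = 0.1605 x 0.05271 = 0.008460 mol.
At the final (second) equivalence point, 2 mol OH^- react per mol H2C2O4, so n(H2C2O4) = 0.008460 / 2 = 0.004230 mol.
[H2C2O4] = 0.004230 / 0.02099 L = 0.202 M.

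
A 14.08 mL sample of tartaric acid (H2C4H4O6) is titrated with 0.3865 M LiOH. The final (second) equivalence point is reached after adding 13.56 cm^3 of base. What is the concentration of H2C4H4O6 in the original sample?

n(LiOH) = 0.3865 x 0.01356 = 0.005241 mol.
At the final (second) equivalence point, 2 mol OH^- react per mol H2C4H4O6, so n(H2C4H4O6) = 0.005241 / 2 = 0.002620 mol.
[H2C4H4O6] = 0.002620 / 0.01408 L = 0.186 M.

0.186 M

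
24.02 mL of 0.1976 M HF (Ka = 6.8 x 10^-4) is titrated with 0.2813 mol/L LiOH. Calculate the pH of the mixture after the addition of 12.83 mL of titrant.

Initial n(HF) = 0.1976 x 0.02402 = 0.004746 mol.
n(LiOH) added = 0.2813 x 0.01283 = 0.003609 mol, converting that many moles of HF to F-.
Remaining n(HF) = 0.001137 mol; n(F-) = 0.003609 mol.
By Henderson-Hasselbalch, pH = pKa + log([A^-]/[HA]) = 3.17 + log(0.003609/0.001137) = 3.17 + (+0.50) = 3.67.

3.67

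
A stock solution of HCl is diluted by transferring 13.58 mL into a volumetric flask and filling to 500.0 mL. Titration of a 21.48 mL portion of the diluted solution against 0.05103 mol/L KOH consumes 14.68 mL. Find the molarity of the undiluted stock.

n(KOH) = 0.05103 x 0.01468 = 0.0007491 mol.
n(HCl) in the aliquot = 0.0007491 mol.
[diluted HCl] = 0.0007491 / 0.02148 = 0.03488 M.
Dilution factor = 500.0/13.58 = 36.82, so [stock] = 0.03488 x 36.82 = 1.28 M.

1.28 M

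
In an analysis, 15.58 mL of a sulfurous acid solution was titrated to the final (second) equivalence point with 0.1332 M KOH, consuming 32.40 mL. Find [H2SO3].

0.139 M

n(KOH) = 0.1332 x 0.03240 = 0.004316 mol.
At the final (second) equivalence point, 2 mol OH^- react per mol H2SO3, so n(H2SO3) = 0.004316 / 2 = 0.002158 mol.
[H2SO3] = 0.002158 / 0.01558 L = 0.139 M.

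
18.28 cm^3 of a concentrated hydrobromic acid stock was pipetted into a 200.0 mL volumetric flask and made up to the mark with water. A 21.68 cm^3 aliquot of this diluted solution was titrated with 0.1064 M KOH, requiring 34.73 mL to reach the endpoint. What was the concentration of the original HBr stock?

1.86 M

n(KOH) = 0.1064 x 0.03473 = 0.003695 mol.
n(HBr) in the aliquot = 0.003695 mol.
[diluted HBr] = 0.003695 / 0.02168 = 0.1704 M.
Dilution factor = 200.0/18.28 = 10.94, so [stock] = 0.1704 x 10.94 = 1.86 M.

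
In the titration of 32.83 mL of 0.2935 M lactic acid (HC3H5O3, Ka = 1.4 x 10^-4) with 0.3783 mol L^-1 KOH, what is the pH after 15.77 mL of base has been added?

Initial n(HC3H5O3) = 0.2935 x 0.03283 = 0.009636 mol.
n(KOH) added = 0.3783 x 0.01577 = 0.005966 mol, converting that many moles of HC3H5O3 to C3H5O3-.
Remaining n(HC3H5O3) = 0.003670 mol; n(C3H5O3-) = 0.005966 mol.
By Henderson-Hasselbalch, pH = pKa + log([A^-]/[HA]) = 3.85 + log(0.005966/0.003670) = 3.85 + (+0.21) = 4.06.

4.06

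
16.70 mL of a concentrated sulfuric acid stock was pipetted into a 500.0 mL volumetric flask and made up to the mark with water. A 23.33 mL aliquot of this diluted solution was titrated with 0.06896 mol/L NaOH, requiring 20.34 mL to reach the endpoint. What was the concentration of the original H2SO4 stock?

n(NaOH) = 0.06896 x 0.02034 = 0.001403 mol.
n(H2SO4) in the aliquot = 0.001403 x 1/2 = 0.0007013 mol.
[diluted H2SO4] = 0.0007013 / 0.02333 = 0.03006 M.
Dilution factor = 500.0/16.70 = 29.94, so [stock] = 0.03006 x 29.94 = 0.900 M.

0.900 M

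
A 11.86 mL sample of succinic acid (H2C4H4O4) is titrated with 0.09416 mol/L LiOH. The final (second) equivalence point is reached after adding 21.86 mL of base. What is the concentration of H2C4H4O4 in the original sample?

0.0868 M

n(LiOH) = 0.09416 x 0.02186 = 0.002058 mol.
At the final (second) equivalence point, 2 mol OH^- react per mol H2C4H4O4, so n(H2C4H4O4) = 0.002058 / 2 = 0.001029 mol.
[H2C4H4O4] = 0.001029 / 0.01186 L = 0.0868 M.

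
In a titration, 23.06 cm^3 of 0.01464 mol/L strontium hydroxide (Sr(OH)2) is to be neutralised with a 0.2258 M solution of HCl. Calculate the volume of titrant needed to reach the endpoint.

2.99 mL

n(Sr(OH)2) = 0.01464 mol/L x 0.02306 L = 0.0003376 mol.
The neutralisation is 1 Sr(OH)2 : 2 HCl, so n(HCl) = 0.0003376 x 2/1 = 0.0006752 mol.
V(HCl) = 0.0006752 / 0.2258 = 0.002990 L = 2.99 mL.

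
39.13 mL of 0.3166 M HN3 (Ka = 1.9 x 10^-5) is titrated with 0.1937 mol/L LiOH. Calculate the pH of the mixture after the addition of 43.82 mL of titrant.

5.06

Initial n(HN3) = 0.3166 x 0.03913 = 0.01239 mol.
n(LiOH) added = 0.1937 x 0.04382 = 0.008488 mol, converting that many moles of HN3 to N3-.
Remaining n(HN3) = 0.003901 mol; n(N3-) = 0.008488 mol.
By Henderson-Hasselbalch, pH = pKa + log([A^-]/[HA]) = 4.72 + log(0.008488/0.003901) = 4.72 + (+0.34) = 5.06.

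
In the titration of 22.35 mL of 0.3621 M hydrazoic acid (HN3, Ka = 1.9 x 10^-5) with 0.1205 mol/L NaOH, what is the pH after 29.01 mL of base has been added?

Initial n(HN3) = 0.3621 x 0.02235 = 0.008093 mol.
n(NaOH) added = 0.1205 x 0.02901 = 0.003496 mol, converting that many moles of HN3 to N3-.
Remaining n(HN3) = 0.004597 mol; n(N3-) = 0.003496 mol.
By Henderson-Hasselbalch, pH = pKa + log([A^-]/[HA]) = 4.72 + log(0.003496/0.004597) = 4.72 + (-0.12) = 4.60.

4.60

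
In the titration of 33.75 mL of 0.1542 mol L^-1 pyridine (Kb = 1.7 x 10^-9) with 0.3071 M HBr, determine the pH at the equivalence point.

n(C5H5N) = 0.1542 x 0.03375 = 0.005204 mol; V(HBr) at equivalence = 0.005204/0.3071 = 0.01695 L.
At equivalence the base is fully converted to C5H5NH+; total volume = 0.05070 L, so [C5H5NH+] = 0.005204/0.05070 = 0.1027 M.
Ka(C5H5NH+) = Kw/Kb = 1.0e-14 / 1.7 x 10^-9 = 5.88e-6.
[H^+] = sqrt(Ka x [C5H5NH+]) = sqrt(5.88e-6 x 0.1027) = 0.000777 M.
pH = -log(0.000777) = 3.11.

3.11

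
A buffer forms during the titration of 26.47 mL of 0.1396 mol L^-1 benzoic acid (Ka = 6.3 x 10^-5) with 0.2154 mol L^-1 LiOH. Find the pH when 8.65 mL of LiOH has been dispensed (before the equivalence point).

4.21

Initial n(C6H5COOH) = 0.1396 x 0.02647 = 0.003695 mol.
n(LiOH) added = 0.2154 x 0.008650 = 0.001863 mol, converting that many moles of C6H5COOH to C6H5COO-.
Remaining n(C6H5COOH) = 0.001832 mol; n(C6H5COO-) = 0.001863 mol.
By Henderson-Hasselbalch, pH = pKa + log([A^-]/[HA]) = 4.20 + log(0.001863/0.001832) = 4.20 + (+0.01) = 4.21.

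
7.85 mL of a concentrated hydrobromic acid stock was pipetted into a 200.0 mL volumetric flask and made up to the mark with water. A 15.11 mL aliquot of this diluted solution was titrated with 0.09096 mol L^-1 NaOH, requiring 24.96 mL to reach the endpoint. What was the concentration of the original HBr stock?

n(NaOH) = 0.09096 x 0.02496 = 0.002270 mol.
n(HBr) in the aliquot = 0.002270 mol.
[diluted HBr] = 0.002270 / 0.01511 = 0.1503 M.
Dilution factor = 200.0/7.850 = 25.48, so [stock] = 0.1503 x 25.48 = 3.83 M.

3.83 M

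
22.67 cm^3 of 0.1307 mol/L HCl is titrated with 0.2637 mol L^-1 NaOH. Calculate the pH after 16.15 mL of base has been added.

12.52

n(acid) = 0.1307 x 0.02267 = 0.002963 mol; n(NaOH) added = 0.2637 x 0.01615 = 0.004259 mol.
Base is in excess by 0.004259 - 0.002963 = 0.001296 mol in a total volume of 0.03882 L.
[OH^-] = 0.001296/0.03882 = 0.03338 M, so pOH = 1.48 and pH = 14.00 - 1.48 = 12.52.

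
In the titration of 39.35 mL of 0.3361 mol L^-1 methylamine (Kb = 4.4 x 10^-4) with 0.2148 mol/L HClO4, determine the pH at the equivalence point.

n(CH3NH2) = 0.3361 x 0.03935 = 0.01323 mol; V(HClO4) at equivalence = 0.01323/0.2148 = 0.06157 L.
At equivalence the base is fully converted to CH3NH3+; total volume = 0.1009 L, so [CH3NH3+] = 0.01323/0.1009 = 0.1310 M.
Ka(CH3NH3+) = Kw/Kb = 1.0e-14 / 4.4 x 10^-4 = 2.27e-11.
[H^+] = sqrt(Ka x [CH3NH3+]) = sqrt(2.27e-11 x 0.1310) = 1.73e-6 M.
pH = -log(1.73e-6) = 5.76.

5.76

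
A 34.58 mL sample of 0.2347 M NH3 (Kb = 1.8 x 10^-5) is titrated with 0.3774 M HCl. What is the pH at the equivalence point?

5.05

n(NH3) = 0.2347 x 0.03458 = 0.008116 mol; V(HCl) at equivalence = 0.008116/0.3774 = 0.02150 L.
At equivalence the base is fully converted to NH4+; total volume = 0.05608 L, so [NH4+] = 0.008116/0.05608 = 0.1447 M.
Ka(NH4+) = Kw/Kb = 1.0e-14 / 1.8 x 10^-5 = 5.56e-10.
[H^+] = sqrt(Ka x [NH4+]) = sqrt(5.56e-10 x 0.1447) = 8.97e-6 M.
pH = -log(8.97e-6) = 5.05.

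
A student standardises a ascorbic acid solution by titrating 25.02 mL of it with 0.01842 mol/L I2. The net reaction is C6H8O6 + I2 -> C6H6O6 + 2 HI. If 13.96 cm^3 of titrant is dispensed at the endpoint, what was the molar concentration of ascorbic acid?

n(I2) = 0.01842 x 0.01396 = 0.0002571 mol.
From the balanced equation, 1 mol I2 reacts with 1 mol ascorbic acid, so n(ascorbic acid) = 0.0002571 x 1/1 = 0.0002571 mol.
[ascorbic acid] = 0.0002571 / 0.02502 L = 0.0103 M.

0.0103 M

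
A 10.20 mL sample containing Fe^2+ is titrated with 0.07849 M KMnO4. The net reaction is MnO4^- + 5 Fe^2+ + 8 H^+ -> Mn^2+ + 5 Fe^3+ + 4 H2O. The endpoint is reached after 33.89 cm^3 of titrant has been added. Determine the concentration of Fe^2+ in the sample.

n(KMnO4) = 0.07849 x 0.03389 = 0.002660 mol.
From the balanced equation, 1 mol KMnO4 reacts with 5 mol Fe^2+, so n(Fe^2+) = 0.002660 x 5/1 = 0.01330 mol.
[Fe^2+] = 0.01330 / 0.01020 L = 1.30 M.

1.30 M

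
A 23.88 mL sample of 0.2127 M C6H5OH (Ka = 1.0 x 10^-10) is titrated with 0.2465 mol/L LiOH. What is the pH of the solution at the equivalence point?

11.53

n(C6H5OH) = 0.2127 x 0.02388 = 0.005079 mol; V(LiOH) at equivalence = 0.005079/0.2465 = 0.02061 L.
At equivalence all the acid is converted to C6H5O-; total volume = 0.02388 + 0.02061 = 0.04449 L, so [C6H5O-] = 0.005079/0.04449 = 0.1142 M.
Kb = Kw/Ka = 1.0e-14 / 1.0 x 10^-10 = 0.000100.
[OH^-] = sqrt(Kb x [C6H5O-]) = sqrt(0.000100 x 0.1142) = 0.00338 M.
pOH = 2.47, so pH = 14.00 - 2.47 = 11.53.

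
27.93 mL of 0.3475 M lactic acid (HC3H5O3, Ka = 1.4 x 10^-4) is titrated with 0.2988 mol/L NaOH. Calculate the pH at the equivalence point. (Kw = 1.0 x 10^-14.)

n(HC3H5O3) = 0.3475 x 0.02793 = 0.009706 mol; V(NaOH) at equivalence = 0.009706/0.2988 = 0.03248 L.
At equivalence all the acid is converted to C3H5O3-; total volume = 0.02793 + 0.03248 = 0.06041 L, so [C3H5O3-] = 0.009706/0.06041 = 0.1607 M.
Kb = Kw/Ka = 1.0e-14 / 1.4 x 10^-4 = 7.14e-11.
[OH^-] = sqrt(Kb x [C3H5O3-]) = sqrt(7.14e-11 x 0.1607) = 3.39e-6 M.
pOH = 5.47, so pH = 14.00 - 5.47 = 8.53.

8.53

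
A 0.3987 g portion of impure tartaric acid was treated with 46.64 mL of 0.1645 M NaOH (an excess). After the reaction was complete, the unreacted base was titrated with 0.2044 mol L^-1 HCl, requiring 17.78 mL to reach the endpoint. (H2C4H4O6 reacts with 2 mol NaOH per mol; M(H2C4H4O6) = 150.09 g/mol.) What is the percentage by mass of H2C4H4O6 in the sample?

76.0%

Total n(NaOH) added = 0.1645 x 0.04664 = 0.007672 mol.
n(HCl) used = 0.2044 x 0.01778 = 0.003634 mol, which equals the excess n(NaOH).
So n(NaOH) consumed by the sample = 0.007672 - 0.003634 = 0.004038 mol.
n(H2C4H4O6) = 0.004038 / 2 = 0.002019 mol.
mass H2C4H4O6 = 0.002019 x 150.09 = 0.3030 g, so %H2C4H4O6 = 0.3030/0.3987 x 100 = 76.0%.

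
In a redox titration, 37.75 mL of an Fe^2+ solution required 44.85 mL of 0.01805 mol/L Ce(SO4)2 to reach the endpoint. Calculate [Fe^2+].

n(Ce(SO4)2) = 0.01805 x 0.04485 = 0.0008095 mol.
From the balanced equation, 1 mol Ce(SO4)2 reacts with 1 mol Fe^2+, so n(Fe^2+) = 0.0008095 x 1/1 = 0.0008095 mol.
[Fe^2+] = 0.0008095 / 0.03775 L = 0.0214 M.

0.0214 M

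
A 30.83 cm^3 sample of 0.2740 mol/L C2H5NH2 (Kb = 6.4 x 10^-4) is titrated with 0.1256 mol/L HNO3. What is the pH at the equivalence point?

n(C2H5NH2) = 0.2740 x 0.03083 = 0.008447 mol; V(HNO3) at equivalence = 0.008447/0.1256 = 0.06726 L.
At equivalence the base is fully converted to C2H5NH3+; total volume = 0.09809 L, so [C2H5NH3+] = 0.008447/0.09809 = 0.08612 M.
Ka(C2H5NH3+) = Kw/Kb = 1.0e-14 / 6.4 x 10^-4 = 1.56e-11.
[H^+] = sqrt(Ka x [C2H5NH3+]) = sqrt(1.56e-11 x 0.08612) = 1.16e-6 M.
pH = -log(1.16e-6) = 5.94.

5.94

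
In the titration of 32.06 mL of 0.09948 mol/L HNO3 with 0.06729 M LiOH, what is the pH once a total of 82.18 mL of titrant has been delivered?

n(acid) = 0.09948 x 0.03206 = 0.003189 mol; n(LiOH) added = 0.06729 x 0.08218 = 0.005530 mol.
Base is in excess by 0.005530 - 0.003189 = 0.002341 mol in a total volume of 0.1142 L.
[OH^-] = 0.002341/0.1142 = 0.02049 M, so pOH = 1.69 and pH = 14.00 - 1.69 = 12.31.

12.31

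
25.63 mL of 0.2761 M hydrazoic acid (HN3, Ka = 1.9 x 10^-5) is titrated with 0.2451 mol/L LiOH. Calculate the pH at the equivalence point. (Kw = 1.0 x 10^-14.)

8.92

n(HN3) = 0.2761 x 0.02563 = 0.007076 mol; V(LiOH) at equivalence = 0.007076/0.2451 = 0.02887 L.
At equivalence all the acid is converted to N3-; total volume = 0.02563 + 0.02887 = 0.05450 L, so [N3-] = 0.007076/0.05450 = 0.1298 M.
Kb = Kw/Ka = 1.0e-14 / 1.9 x 10^-5 = 5.26e-10.
[OH^-] = sqrt(Kb x [N3-]) = sqrt(5.26e-10 x 0.1298) = 8.27e-6 M.
pOH = 5.08, so pH = 14.00 - 5.08 = 8.92.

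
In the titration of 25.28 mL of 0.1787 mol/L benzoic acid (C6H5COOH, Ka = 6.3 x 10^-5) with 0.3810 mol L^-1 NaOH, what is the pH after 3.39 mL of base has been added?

Initial n(C6H5COOH) = 0.1787 x 0.02528 = 0.004518 mol.
n(NaOH) added = 0.3810 x 0.003390 = 0.001292 mol, converting that many moles of C6H5COOH to C6H5COO-.
Remaining n(C6H5COOH) = 0.003226 mol; n(C6H5COO-) = 0.001292 mol.
By Henderson-Hasselbalch, pH = pKa + log([A^-]/[HA]) = 4.20 + log(0.001292/0.003226) = 4.20 + (-0.40) = 3.80.

3.80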